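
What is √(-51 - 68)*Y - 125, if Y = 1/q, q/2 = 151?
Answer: -125 + I*√119/302 ≈ -125.0 + 0.036122*I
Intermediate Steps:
q = 302 (q = 2*151 = 302)
Y = 1/302 ≈ 0.0033113
√(-51 - 68)*Y - 125 = √(-51 - 68)*(1/302) - 125 = √(-119)*(1/302) - 125 = (I*√119)*(1/302) - 125 = I*√119/302 - 125 = -125 + I*√119/302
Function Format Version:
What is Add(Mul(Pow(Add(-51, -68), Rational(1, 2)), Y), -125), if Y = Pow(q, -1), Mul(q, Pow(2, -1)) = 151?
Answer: Add(-125, Mul(Rational(1, 302), I, Pow(119, Rational(1, 2)))) ≈ Add(-125.00, Mul(0.036122, I))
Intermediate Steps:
q = 302 (q = Mul(2, 151) = 302)
Y = Rational(1, 302) (Y = Pow(302, -1) = Rational(1, 302) ≈ 0.0033113)
Add(Mul(Pow(Add(-51, -68), Rational(1, 2)), Y), -125) = Add(Mul(Pow(Add(-51, -68), Rational(1, 2)), Rational(1, 302)), -125) = Add(Mul(Pow(-119, Rational(1, 2)), Rational(1, 302)), -125) = Add(Mul(Mul(I, Pow(119, Rational(1, 2))), Rational(1, 302)), -125) = Add(Mul(Rational(1, 302), I, Pow(119, Rational(1, 2))), -125) = Add(-125, Mul(Rational(1, 302), I, Pow(119, Rational(1, 2))))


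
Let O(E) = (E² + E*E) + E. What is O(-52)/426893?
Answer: 5356/426893 ≈ 0.012546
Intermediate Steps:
O(E) = E + 2*E² (O(E) = (E² + E²) + E = 2*E² + E = E + 2*E²)
O(-52)/426893 = -52*(1 + 2*(-52))/426893 = -52*(1 - 104)*(1/426893) = -52*(-103)*(1/426893) = 5356*(1/426893) = 5356/426893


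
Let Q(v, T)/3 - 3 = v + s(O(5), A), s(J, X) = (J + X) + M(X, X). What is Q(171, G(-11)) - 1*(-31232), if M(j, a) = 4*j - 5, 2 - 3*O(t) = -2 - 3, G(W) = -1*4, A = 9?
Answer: 31881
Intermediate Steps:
G(W) = -4
O(t) = 7/3 (O(t) = 2/3 - (-2 - 3)/3 = 2/3 - 1/3*(-5) = 2/3 + 5/3 = 7/3)
M(j, a) = -5 + 4*j
s(J, X) = -5 + J + 5*X (s(J, X) = (J + X) + (-5 + 4*X) = -5 + J + 5*X)
Q(v, T) = 136 + 3*v (Q(v, T) = 9 + 3*(v + (-5 + 7/3 + 5*9)) = 9 + 3*(v + (-5 + 7/3 + 45)) = 9 + 3*(v + 127/3) = 9 + 3*(127/3 + v) = 9 + (127 + 3*v) = 136 + 3*v)
Q(171, G(-11)) - 1*(-31232) = (136 + 3*171) - 1*(-31232) = (136 + 513) + 31232 = 649 + 31232 = 31881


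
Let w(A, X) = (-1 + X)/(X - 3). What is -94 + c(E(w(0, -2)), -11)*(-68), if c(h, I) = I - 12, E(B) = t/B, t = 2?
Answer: 1470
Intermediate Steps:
w(A, X) = (-1 + X)/(-3 + X)
E(B) = 2/B
c(h, I) = -12 + I
-94 + c(E(w(0, -2)), -11)*(-68) = -94 + (-12 - 11)*(-68) = -94 - 23*(-68) = -94 + 1564 = 1470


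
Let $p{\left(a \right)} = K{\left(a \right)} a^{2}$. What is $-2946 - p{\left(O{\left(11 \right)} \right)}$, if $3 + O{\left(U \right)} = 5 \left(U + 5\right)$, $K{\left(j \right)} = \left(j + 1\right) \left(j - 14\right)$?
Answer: $-29138052$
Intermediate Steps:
$K{\left(j \right)} = \left(1 + j\right) \left(-14 + j\right)$
$O{\left(U \right)} = 22 + 5 U$ ($O{\left(U \right)} = -3 + 5 \left(U + 5\right) = -3 + 5 \left(5 + U\right) = -3 + \left(25 + 5 U\right) = 22 + 5 U$)
$p{\left(a \right)} = a^{2} \left(-14 + a^{2} - 13 a\right)$ ($p{\left(a \right)} = \left(-14 + a^{2} - 13 a\right) a^{2} = a^{2} \left(-14 + a^{2} - 13 a\right)$)
$-2946 - p{\left(O{\left(11 \right)} \right)} = -2946 - \left(22 + 5 \cdot 11\right)^{2} \left(-14 + \left(22 + 5 \cdot 11\right)^{2} - 13 \left(22 + 5 \cdot 11\right)\right) = -2946 - \left(22 + 55\right)^{2} \left(-14 + \left(22 + 55\right)^{2} - 13 \left(22 + 55\right)\right) = -2946 - 77^{2} \left(-14 + 77^{2} - 1001\right) = -2946 - 5929 \left(-14 + 5929 - 1001\right) = -2946 - 5929 \cdot 4914 = -2946 - 29135106 = -29138052$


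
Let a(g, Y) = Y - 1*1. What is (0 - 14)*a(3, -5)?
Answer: 84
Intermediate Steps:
a(g, Y) = -1 + Y (a(g, Y) = Y - 1 = -1 + Y)
(0 - 14)*a(3, -5) = (0 - 14)*(-1 - 5) = -14*(-6) = 84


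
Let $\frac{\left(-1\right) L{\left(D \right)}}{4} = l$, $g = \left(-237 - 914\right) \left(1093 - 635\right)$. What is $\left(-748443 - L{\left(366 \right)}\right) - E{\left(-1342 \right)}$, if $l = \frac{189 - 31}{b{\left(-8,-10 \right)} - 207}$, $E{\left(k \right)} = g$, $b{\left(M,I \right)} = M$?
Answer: $- \frac{47576907}{215} \approx -2.2129 \cdot 10^{5}$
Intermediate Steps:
$g = -527158$ ($g = \left(-1151\right) 458 = -527158$)
$E{\left(k \right)} = -527158$
$l = - \frac{158}{215}$ ($l = \frac{189 - 31}{-8 - 207} = \frac{158}{-215} = 158 \left(- \frac{1}{215}\right) = - \frac{158}{215} \approx -0.73488$)
$L{\left(D \right)} = \frac{632}{215}$ ($L{\left(D \right)} = \left(-4\right) \left(- \frac{158}{215}\right) = \frac{632}{215}$)
$\left(-748443 - L{\left(366 \right)}\right) - E{\left(-1342 \right)} = \left(-748443 - \frac{632}{215}\right) - -527158 = \left(-748443 - \frac{632}{215}\right) + 527158 = - \frac{160915877}{215} + 527158 = - \frac{47576907}{215}$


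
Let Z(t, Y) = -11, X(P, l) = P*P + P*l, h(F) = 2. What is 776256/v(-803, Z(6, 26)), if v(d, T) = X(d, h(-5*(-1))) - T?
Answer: 29856/24739 ≈ 1.2068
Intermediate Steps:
X(P, l) = P² + P*l
v(d, T) = -T + d*(2 + d) (v(d, T) = d*(d + 2) - T = d*(2 + d) - T = -T + d*(2 + d))
776256/v(-803, Z(6, 26)) = 776256/(-1*(-11) - 803*(2 - 803)) = 776256/(11 - 803*(-801)) = 776256/(11 + 643203) = 776256/643214 = 776256*(1/643214) = 29856/24739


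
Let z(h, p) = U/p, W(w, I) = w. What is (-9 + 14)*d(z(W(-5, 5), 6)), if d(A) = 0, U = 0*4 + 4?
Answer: 0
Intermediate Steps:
U = 4 (U = 0 + 4 = 4)
z(h, p) = 4/p
(-9 + 14)*d(z(W(-5, 5), 6)) = (-9 + 14)*0 = 5*0 = 0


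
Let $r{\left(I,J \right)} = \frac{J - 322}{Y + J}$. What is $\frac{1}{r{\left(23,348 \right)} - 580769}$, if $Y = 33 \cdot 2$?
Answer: $- \frac{207}{120219170} \approx -1.7219 \cdot 10^{-6}$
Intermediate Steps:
$Y = 66$
$r{\left(I,J \right)} = \frac{-322 + J}{66 + J}$ ($r{\left(I,J \right)} = \frac{J - 322}{66 + J} = \frac{-322 + J}{66 + J}$)
$\frac{1}{r{\left(23,348 \right)} - 580769} = \frac{1}{\frac{-322 + 348}{66 + 348} - 580769} = \frac{1}{\frac{1}{414} \cdot 26 - 580769} = \frac{1}{\frac{13}{207} - 580769} = \frac{1}{- \frac{120219170}{207}} = - \frac{207}{120219170}$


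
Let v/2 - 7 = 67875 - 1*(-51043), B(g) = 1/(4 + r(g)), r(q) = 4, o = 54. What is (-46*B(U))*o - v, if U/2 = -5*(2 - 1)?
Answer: -476321/2 ≈ -2.3816e+5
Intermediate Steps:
U = -10 (U = 2*(-5*(2 - 1)) = 2*(-5*1) = 2*(-5) = -10)
B(g) = 1/8 (B(g) = 1/(4 + 4) = 1/8)
v = 237850 (v = 14 + 2*(67875 - 1*(-51043)) = 14 + 2*(67875 + 51043) = 14 + 2*118918 = 14 + 237836 = 237850)
(-46*B(U))*o - v = -46*1/8*54 - 1*237850 = -23/4*54 - 237850 = -621/2 - 237850 = -476321/2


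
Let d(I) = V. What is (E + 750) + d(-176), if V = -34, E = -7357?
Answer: -6641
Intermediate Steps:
d(I) = -34
(E + 750) + d(-176) = (-7357 + 750) - 34 = -6607 - 34 = -6641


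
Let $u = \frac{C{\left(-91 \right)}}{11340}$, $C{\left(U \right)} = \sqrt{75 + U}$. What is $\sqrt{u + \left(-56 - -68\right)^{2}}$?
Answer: $\frac{\sqrt{14288400 + 35 i}}{315} \approx 12.0 + 1.4697 \cdot 10^{-5} i$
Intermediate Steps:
$u = \frac{i}{2835}$ ($u = \frac{\sqrt{75 - 91}}{11340} = \sqrt{-16} \cdot \frac{1}{11340} = 4 i \frac{1}{11340} = \frac{i}{2835} \approx 0.00035273 i$)
$\sqrt{u + \left(-56 - -68\right)^{2}} = \sqrt{\frac{i}{2835} + \left(-56 - -68\right)^{2}} = \sqrt{\frac{i}{2835} + \left(-56 + 68\right)^{2}} = \sqrt{\frac{i}{2835} + 12^{2}} = \sqrt{\frac{i}{2835} + 144} = \sqrt{144 + \frac{i}{2835}}$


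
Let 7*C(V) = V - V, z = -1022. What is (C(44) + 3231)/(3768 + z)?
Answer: 3231/2746 ≈ 1.1766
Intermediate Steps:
C(V) = 0 (C(V) = (V - V)/7 = (⅐)*0 = 0)
(C(44) + 3231)/(3768 + z) = (0 + 3231)/(3768 - 1022) = 3231/2746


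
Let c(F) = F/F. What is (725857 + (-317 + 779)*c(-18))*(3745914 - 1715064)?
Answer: 1475044941150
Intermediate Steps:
c(F) = 1
(725857 + (-317 + 779)*c(-18))*(3745914 - 1715064) = (725857 + (-317 + 779)*1)*(3745914 - 1715064) = (725857 + 462*1)*2030850 = (725857 + 462)*2030850 = 726319*2030850 = 1475044941150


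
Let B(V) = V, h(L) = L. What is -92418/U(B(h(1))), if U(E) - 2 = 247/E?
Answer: -30806/83 ≈ -371.16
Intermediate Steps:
U(E) = 2 + 247/E
-92418/U(B(h(1))) = -92418/(2 + 247/1) = -92418/(2 + 247*1) = -92418/(2 + 247) = -92418/249 = -92418*1/249 = -30806/83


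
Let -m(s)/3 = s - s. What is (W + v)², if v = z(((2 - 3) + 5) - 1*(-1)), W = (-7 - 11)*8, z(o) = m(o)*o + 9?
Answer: 18225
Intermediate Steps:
m(s) = 0 (m(s) = -3*(s - s) = -3*0 = 0)
z(o) = 9 (z(o) = 0*o + 9 = 0 + 9 = 9)
W = -144 (W = -18*8 = -144)
v = 9
(W + v)² = (-144 + 9)² = (-135)² = 18225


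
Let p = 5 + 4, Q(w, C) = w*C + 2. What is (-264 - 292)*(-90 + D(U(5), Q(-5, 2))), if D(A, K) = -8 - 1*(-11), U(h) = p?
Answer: 48372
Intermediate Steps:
Q(w, C) = 2 + C*w (Q(w, C) = C*w + 2 = 2 + C*w)
p = 9
U(h) = 9
D(A, K) = 3 (D(A, K) = -8 + 11 = 3)
(-264 - 292)*(-90 + D(U(5), Q(-5, 2))) = (-264 - 292)*(-90 + 3) = -556*(-87) = 48372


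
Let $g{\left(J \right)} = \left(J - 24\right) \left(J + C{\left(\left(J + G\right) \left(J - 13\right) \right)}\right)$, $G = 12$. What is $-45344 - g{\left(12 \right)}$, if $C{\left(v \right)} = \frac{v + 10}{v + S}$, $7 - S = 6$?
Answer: $- \frac{1039432}{23} \approx -45193.0$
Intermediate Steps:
$S = 1$ ($S = 7 - 6 = 1$)
$C{\left(v \right)} = \frac{10 + v}{1 + v}$ ($C{\left(v \right)} = \frac{v + 10}{v + 1} = \frac{10 + v}{1 + v}$)
$g{\left(J \right)} = \left(-24 + J\right) \left(J + \frac{10 + \left(-13 + J\right) \left(12 + J\right)}{1 + \left(-13 + J\right) \left(12 + J\right)}\right)$ ($g{\left(J \right)} = \left(J - 24\right) \left(J + \frac{10 + \left(J + 12\right) \left(J - 13\right)}{1 + \left(J + 12\right) \left(J - 13\right)}\right) = \left(-24 + J\right) \left(J + \frac{10 + \left(12 + J\right) \left(-13 + J\right)}{1 + \left(12 + J\right) \left(-13 + J\right)}\right) = \left(-24 + J\right) \left(J + \frac{10 + \left(-13 + J\right) \left(12 + J\right)}{1 + \left(-13 + J\right) \left(12 + J\right)}\right)$)
$-45344 - g{\left(12 \right)} = -45344 - \frac{3504 + 12^{4} - 156 \cdot 12^{2} - 24 \cdot 12^{3} + 3598 \cdot 12}{-155 + 12^{2} - 12} = -45344 - \frac{3504 + 20736 - 22464 - 41472 + 43176}{-155 + 144 - 12} = -45344 - \frac{3504 + 20736 - 22464 - 41472 + 43176}{-23} = -45344 - \left(- \frac{1}{23}\right) 3480 = -45344 - - \frac{3480}{23} = -45344 + \frac{3480}{23} = - \frac{1039432}{23}$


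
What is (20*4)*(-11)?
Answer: -880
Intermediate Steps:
(20*4)*(-11) = 80*(-11) = -880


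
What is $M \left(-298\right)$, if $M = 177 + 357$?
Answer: $-159132$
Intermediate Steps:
$M = 534$
$M \left(-298\right) = 534 \left(-298\right) = -159132$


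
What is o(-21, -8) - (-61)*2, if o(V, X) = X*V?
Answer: 290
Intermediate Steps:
o(V, X) = V*X
o(-21, -8) - (-61)*2 = -21*(-8) - (-61)*2 = 168 - 1*(-122) = 168 + 122 = 290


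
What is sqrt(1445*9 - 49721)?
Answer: 2*I*sqrt(9179) ≈ 191.61*I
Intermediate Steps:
sqrt(1445*9 - 49721) = sqrt(13005 - 49721) = sqrt(-36716) = 2*I*sqrt(9179)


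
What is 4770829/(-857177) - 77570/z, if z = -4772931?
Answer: -22704346409909/4091246675787 ≈ -5.5495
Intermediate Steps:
4770829/(-857177) - 77570/z = 4770829/(-857177) - 77570/(-4772931) = 4770829*(-1/857177) - 77570*(-1/4772931) = -4770829/857177 + 77570/4772931 = -22704346409909/4091246675787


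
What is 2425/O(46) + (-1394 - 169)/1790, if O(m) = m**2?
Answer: 516721/1893820 ≈ 0.27285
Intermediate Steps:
2425/O(46) + (-1394 - 169)/1790 = 2425/(46**2) + (-1394 - 169)/1790 = 2425/2116 - 1563*1/1790 = 2425*(1/2116) - 1563/1790 = 2425/2116 - 1563/1790 = 516721/1893820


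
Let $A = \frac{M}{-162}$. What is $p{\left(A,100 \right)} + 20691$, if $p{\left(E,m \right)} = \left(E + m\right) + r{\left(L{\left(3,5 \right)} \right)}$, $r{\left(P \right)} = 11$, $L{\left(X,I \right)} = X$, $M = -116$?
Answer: $\frac{1685020}{81} \approx 20803.0$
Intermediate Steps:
$A = \frac{58}{81}$ ($A = - \frac{116}{-162} = \left(-116\right) \left(- \frac{1}{162}\right) = \frac{58}{81} \approx 0.71605$)
$p{\left(E,m \right)} = 11 + E + m$ ($p{\left(E,m \right)} = \left(E + m\right) + 11 = 11 + E + m$)
$p{\left(A,100 \right)} + 20691 = \left(11 + \frac{58}{81} + 100\right) + 20691 = \frac{9049}{81} + 20691 = \frac{1685020}{81}$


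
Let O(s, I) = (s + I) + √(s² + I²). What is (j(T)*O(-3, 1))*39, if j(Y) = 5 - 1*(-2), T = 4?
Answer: -546 + 273*√10 ≈ 317.30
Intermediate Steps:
O(s, I) = I + s + √(I² + s²) (O(s, I) = (I + s) + √(I² + s²) = I + s + √(I² + s²))
j(Y) = 7 (j(Y) = 5 + 2 = 7)
(j(T)*O(-3, 1))*39 = (7*(1 - 3 + √(1² + (-3)²)))*39 = (7*(1 - 3 + √(1 + 9)))*39 = (7*(1 - 3 + √10))*39 = (7*(-2 + √10))*39 = (-14 + 7*√10)*39 = -546 + 273*√10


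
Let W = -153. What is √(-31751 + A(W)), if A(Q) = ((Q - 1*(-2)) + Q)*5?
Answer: 7*I*√679 ≈ 182.4*I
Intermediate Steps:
A(Q) = 10 + 10*Q (A(Q) = ((Q + 2) + Q)*5 = ((2 + Q) + Q)*5 = (2 + 2*Q)*5 = 10 + 10*Q)
√(-31751 + A(W)) = √(-31751 + (10 + 10*(-153))) = √(-31751 + (10 - 1530)) = √(-31751 - 1520) = √(-33271) = 7*I*√679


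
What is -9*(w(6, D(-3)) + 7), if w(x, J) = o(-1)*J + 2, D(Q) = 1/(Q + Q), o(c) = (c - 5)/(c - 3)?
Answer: -315/4 ≈ -78.750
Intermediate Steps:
o(c) = (-5 + c)/(-3 + c)
D(Q) = 1/(2*Q)
w(x, J) = 2 + 3*J/2 (w(x, J) = ((-5 - 1)/(-3 - 1))*J + 2 = (-6/(-4))*J + 2 = (-¼*(-6))*J + 2 = 3*J/2 + 2 = 2 + 3*J/2)
-9*(w(6, D(-3)) + 7) = -9*((2 + 3*((½)/(-3))/2) + 7) = -9*((2 + 3*((½)*(-⅓))/2) + 7) = -9*((2 + (3/2)*(-⅙)) + 7) = -9*((2 - ¼) + 7) = -9*(7/4 + 7) = -9*35/4 = -315/4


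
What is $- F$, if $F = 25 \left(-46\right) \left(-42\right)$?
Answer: $-48300$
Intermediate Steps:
$F = 48300$ ($F = \left(-1150\right) \left(-42\right) = 48300$)
$- F = \left(-1\right) 48300 = -48300$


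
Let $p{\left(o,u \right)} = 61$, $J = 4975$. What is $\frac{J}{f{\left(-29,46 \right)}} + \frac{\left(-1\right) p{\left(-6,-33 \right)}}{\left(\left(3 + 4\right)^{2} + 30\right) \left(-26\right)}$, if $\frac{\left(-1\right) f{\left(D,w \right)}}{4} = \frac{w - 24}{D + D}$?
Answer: $\frac{148171767}{45188} \approx 3279.0$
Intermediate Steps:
$f{\left(D,w \right)} = - \frac{2 \left(-24 + w\right)}{D}$ ($f{\left(D,w \right)} = - 4 \frac{w - 24}{D + D} = - 4 \frac{-24 + w}{2 D} = - \frac{2 \left(-24 + w\right)}{D}$)
$\frac{J}{f{\left(-29,46 \right)}} + \frac{\left(-1\right) p{\left(-6,-33 \right)}}{\left(\left(3 + 4\right)^{2} + 30\right) \left(-26\right)} = \frac{4975}{2 \frac{1}{-29} \left(24 - 46\right)} + \frac{\left(-1\right) 61}{\left(\left(3 + 4\right)^{2} + 30\right) \left(-26\right)} = \frac{4975}{2 \left(- \frac{1}{29}\right) \left(24 - 46\right)} - \frac{61}{\left(7^{2} + 30\right) \left(-26\right)} = \frac{4975}{2 \left(- \frac{1}{29}\right) \left(-22\right)} - \frac{61}{\left(49 + 30\right) \left(-26\right)} = \frac{4975}{\frac{44}{29}} - \frac{61}{79 \left(-26\right)} = 4975 \cdot \frac{29}{44} - \frac{61}{-2054} = \frac{144275}{44} - - \frac{61}{2054} = \frac{144275}{44} + \frac{61}{2054} = \frac{148171767}{45188}$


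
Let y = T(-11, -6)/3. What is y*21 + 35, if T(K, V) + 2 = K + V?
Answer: -98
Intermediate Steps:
T(K, V) = -2 + K + V (T(K, V) = -2 + (K + V) = -2 + K + V)
y = -19/3 (y = (-2 - 11 - 6)/3 = -19*⅓ = -19/3 ≈ -6.3333)
y*21 + 35 = -19/3*21 + 35 = -133 + 35 = -98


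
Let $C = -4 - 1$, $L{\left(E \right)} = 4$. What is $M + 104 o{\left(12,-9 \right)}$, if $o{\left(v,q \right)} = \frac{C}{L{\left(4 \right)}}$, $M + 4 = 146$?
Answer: $12$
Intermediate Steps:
$C = -5$
$M = 142$ ($M = -4 + 146 = 142$)
$o{\left(v,q \right)} = - \frac{5}{4}$
$M + 104 o{\left(12,-9 \right)} = 142 + 104 \left(- \frac{5}{4}\right) = 142 - 130 = 12$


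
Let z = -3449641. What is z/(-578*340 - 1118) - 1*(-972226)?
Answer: 192152251829/197638 ≈ 9.7224e+5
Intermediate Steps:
z/(-578*340 - 1118) - 1*(-972226) = -3449641/(-578*340 - 1118) - 1*(-972226) = -3449641/(-196520 - 1118) + 972226 = -3449641/(-197638) + 972226 = -3449641*(-1/197638) + 972226 = 3449641/197638 + 972226 = 192152251829/197638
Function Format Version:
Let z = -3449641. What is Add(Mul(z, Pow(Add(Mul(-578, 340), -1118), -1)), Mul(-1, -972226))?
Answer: Rational(192152251829, 197638) ≈ 9.7224e+5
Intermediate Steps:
Add(Mul(z, Pow(Add(Mul(-578, 340), -1118), -1)), Mul(-1, -972226)) = Add(Mul(-3449641, Pow(Add(Mul(-578, 340), -1118), -1)), Mul(-1, -972226)) = Add(Mul(-3449641, Pow(Add(-196520, -1118), -1)), 972226) = Add(Mul(-3449641, Pow(-197638, -1)), 972226) = Add(Mul(-3449641, Rational(-1, 197638)), 972226) = Add(Rational(3449641, 197638), 972226) = Rational(192152251829, 197638)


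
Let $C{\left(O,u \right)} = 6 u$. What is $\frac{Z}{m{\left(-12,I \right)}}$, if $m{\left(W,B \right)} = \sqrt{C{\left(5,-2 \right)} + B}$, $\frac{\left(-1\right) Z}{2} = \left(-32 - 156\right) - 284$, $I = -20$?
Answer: $- 118 i \sqrt{2} \approx - 166.88 i$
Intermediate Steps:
$Z = 944$ ($Z = - 2 \left(\left(-32 - 156\right) - 284\right) = - 2 \left(-188 - 284\right) = \left(-2\right) \left(-472\right) = 944$)
$m{\left(W,B \right)} = \sqrt{-12 + B}$ ($m{\left(W,B \right)} = \sqrt{6 \left(-2\right) + B} = \sqrt{-12 + B}$)
$\frac{Z}{m{\left(-12,I \right)}} = \frac{944}{\sqrt{-12 - 20}} = \frac{944}{\sqrt{-32}} = \frac{944}{4 i \sqrt{2}} = 944 \left(- \frac{i \sqrt{2}}{8}\right) = - 118 i \sqrt{2}$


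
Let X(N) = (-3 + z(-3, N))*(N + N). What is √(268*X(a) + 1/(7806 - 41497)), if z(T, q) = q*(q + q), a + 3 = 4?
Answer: I*√608404779507/33691 ≈ 23.152*I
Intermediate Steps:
a = 1 (a = -3 + 4 = 1)
z(T, q) = 2*q² (z(T, q) = q*(2*q) = 2*q²)
X(N) = 2*N*(-3 + 2*N²) (X(N) = (-3 + 2*N²)*(N + N) = (-3 + 2*N²)*(2*N) = 2*N*(-3 + 2*N²))
√(268*X(a) + 1/(7806 - 41497)) = √(268*(-6*1 + 4*1³) + 1/(7806 - 41497)) = √(268*(-6 + 4*1) + 1/(-33691)) = √(268*(-6 + 4) - 1/33691) = √(268*(-2) - 1/33691) = √(-536 - 1/33691) = √(-18058377/33691) = I*√608404779507/33691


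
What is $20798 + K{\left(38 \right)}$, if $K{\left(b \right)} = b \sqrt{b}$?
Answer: $20798 + 38 \sqrt{38} \approx 21032.0$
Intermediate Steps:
$K{\left(b \right)} = b^{\frac{3}{2}}$
$20798 + K{\left(38 \right)} = 20798 + 38^{\frac{3}{2}} = 20798 + 38 \sqrt{38}$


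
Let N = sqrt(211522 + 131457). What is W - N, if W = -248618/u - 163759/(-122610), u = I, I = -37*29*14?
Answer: 16471520339/920923710 - sqrt(342979) ≈ -567.76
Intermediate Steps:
N = sqrt(342979) ≈ 585.64
I = -15022 (I = -1073*14 = -15022)
u = -15022
W = 16471520339/920923710 (W = -248618/(-15022) - 163759/(-122610) = -248618*(-1/15022) - 163759*(-1/122610) = 124309/7511 + 163759/122610 = 16471520339/920923710 ≈ 17.886)
W - N = 16471520339/920923710 - sqrt(342979)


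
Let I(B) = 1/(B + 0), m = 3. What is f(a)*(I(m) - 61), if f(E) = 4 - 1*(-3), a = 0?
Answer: -1274/3 ≈ -424.67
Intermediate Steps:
f(E) = 7 (f(E) = 4 + 3 = 7)
I(B) = 1/B
f(a)*(I(m) - 61) = 7*(1/3 - 61) = 7*(⅓ - 61) = 7*(-182/3) = -1274/3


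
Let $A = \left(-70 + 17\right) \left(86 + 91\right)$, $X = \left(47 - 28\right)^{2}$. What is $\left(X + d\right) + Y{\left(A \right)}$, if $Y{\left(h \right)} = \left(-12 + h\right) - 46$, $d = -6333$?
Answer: $-15411$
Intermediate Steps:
$X = 361$ ($X = 19^{2} = 361$)
$A = -9381$ ($A = \left(-53\right) 177 = -9381$)
$Y{\left(h \right)} = -58 + h$
$\left(X + d\right) + Y{\left(A \right)} = \left(361 - 6333\right) - 9439 = -5972 - 9439 = -15411$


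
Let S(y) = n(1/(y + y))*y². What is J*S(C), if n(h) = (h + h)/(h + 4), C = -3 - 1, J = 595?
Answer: -19040/31 ≈ -614.19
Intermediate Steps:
C = -4
n(h) = 2*h/(4 + h) (n(h) = (2*h)/(4 + h) = 2*h/(4 + h))
S(y) = y/(4 + 1/(2*y)) (S(y) = (2/((y + y)*(4 + 1/(y + y))))*y² = (2/(((2*y))*(4 + 1/(2*y))))*y² = (2*(1/(2*y))/(4 + 1/(2*y)))*y² = (1/(y*(4 + 1/(2*y))))*y² = y/(4 + 1/(2*y)))
J*S(C) = 595*(2*(-4)²/(1 + 8*(-4))) = 595*(2*16/(1 - 32)) = 595*(2*16/(-31)) = 595*(2*16*(-1/31)) = 595*(-32/31) = -19040/31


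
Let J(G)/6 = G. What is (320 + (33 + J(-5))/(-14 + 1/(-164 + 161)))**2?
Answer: 189090001/1849 ≈ 1.0227e+5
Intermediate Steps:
J(G) = 6*G
(320 + (33 + J(-5))/(-14 + 1/(-164 + 161)))**2 = (320 + (33 + 6*(-5))/(-14 + 1/(-164 + 161)))**2 = (320 + (33 - 30)/(-14 + 1/(-3)))**2 = (320 + 3/(-14 - 1/3))**2 = (320 + 3/(-43/3))**2 = (320 + 3*(-3/43))**2 = (320 - 9/43)**2 = (13751/43)**2 = 189090001/1849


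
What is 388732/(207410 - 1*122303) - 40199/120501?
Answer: 14473792813/3418492869 ≈ 4.2340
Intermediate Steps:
388732/(207410 - 1*122303) - 40199/120501 = 388732/(207410 - 122303) - 40199*1/120501 = 388732/85107 - 40199/120501 = 14473792813/3418492869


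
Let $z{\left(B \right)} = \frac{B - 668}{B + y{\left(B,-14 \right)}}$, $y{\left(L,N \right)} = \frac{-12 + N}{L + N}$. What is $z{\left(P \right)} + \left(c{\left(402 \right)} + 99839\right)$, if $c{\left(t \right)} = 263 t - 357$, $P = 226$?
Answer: $\frac{4913248292}{23943} \approx 2.0521 \cdot 10^{5}$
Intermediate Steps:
$c{\left(t \right)} = -357 + 263 t$
$y{\left(L,N \right)} = \frac{-12 + N}{L + N}$
$z{\left(B \right)} = \frac{-668 + B}{B - \frac{26}{-14 + B}}$ ($z{\left(B \right)} = \frac{B - 668}{B + \frac{-12 - 14}{B - 14}} = \frac{-668 + B}{B + \frac{1}{-14 + B} \left(-26\right)} = \frac{-668 + B}{B - \frac{26}{-14 + B}}$)
$z{\left(P \right)} + \left(c{\left(402 \right)} + 99839\right) = \frac{\left(-668 + 226\right) \left(-14 + 226\right)}{-26 + 226 \left(-14 + 226\right)} + \left(\left(-357 + 263 \cdot 402\right) + 99839\right) = \frac{1}{-26 + 226 \cdot 212} \left(-442\right) 212 + \left(\left(-357 + 105726\right) + 99839\right) = \frac{1}{-26 + 47912} \left(-442\right) 212 + \left(105369 + 99839\right) = \frac{1}{47886} \left(-442\right) 212 + 205208 = - \frac{46852}{23943} + 205208 = \frac{4913248292}{23943}$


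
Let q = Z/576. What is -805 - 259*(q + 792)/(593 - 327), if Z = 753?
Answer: -11508935/7296 ≈ -1577.4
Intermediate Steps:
q = 251/192 (q = 753/576 = 753*(1/576) = 251/192 ≈ 1.3073)
-805 - 259*(q + 792)/(593 - 327) = -805 - 259*(251/192 + 792)/(593 - 327) = -805 - 39449585/(192*266) = -805 - 259*152315/51072 = -805 - 5635655/7296 = -11508935/7296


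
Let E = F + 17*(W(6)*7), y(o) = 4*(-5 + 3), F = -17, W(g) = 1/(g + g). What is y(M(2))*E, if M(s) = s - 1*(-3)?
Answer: 170/3 ≈ 56.667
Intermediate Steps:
W(g) = 1/(2*g)
M(s) = 3 + s (M(s) = s + 3 = 3 + s)
y(o) = -8 (y(o) = 4*(-2) = -8)
E = -85/12 (E = -17 + 17*(((1/2)/6)*7) = -17 + 17*(((1/2)*(1/6))*7) = -17 + 17*((1/12)*7) = -17 + 17*(7/12) = -17 + 119/12 = -85/12 ≈ -7.0833)
y(M(2))*E = -8*(-85/12) = 170/3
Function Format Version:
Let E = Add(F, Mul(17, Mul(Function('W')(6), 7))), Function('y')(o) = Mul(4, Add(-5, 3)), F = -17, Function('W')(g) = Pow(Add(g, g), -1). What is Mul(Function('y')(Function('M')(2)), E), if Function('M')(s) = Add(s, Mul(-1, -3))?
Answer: Rational(170, 3) ≈ 56.667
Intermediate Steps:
Function('W')(g) = Mul(Rational(1, 2), Pow(g, -1)) (Function('W')(g) = Pow(Mul(2, g), -1) = Mul(Rational(1, 2), Pow(g, -1)))
Function('M')(s) = Add(3, s) (Function('M')(s) = Add(s, 3) = Add(3, s))
Function('y')(o) = -8 (Function('y')(o) = Mul(4, -2) = -8)
E = Rational(-85, 12) (E = Add(-17, Mul(17, Mul(Mul(Rational(1, 2), Pow(6, -1)), 7))) = Add(-17, Mul(17, Mul(Mul(Rational(1, 2), Rational(1, 6)), 7))) = Add(-17, Mul(17, Mul(Rational(1, 12), 7))) = Add(-17, Mul(17, Rational(7, 12))) = Add(-17, Rational(119, 12)) = Rational(-85, 12) ≈ -7.0833)
Mul(Function('y')(Function('M')(2)), E) = Mul(-8, Rational(-85, 12)) = Rational(170, 3)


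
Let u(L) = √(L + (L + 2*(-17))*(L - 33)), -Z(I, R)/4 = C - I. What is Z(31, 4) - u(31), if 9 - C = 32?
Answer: 216 - √37 ≈ 209.92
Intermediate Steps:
C = -23 (C = 9 - 1*32 = 9 - 32 = -23)
Z(I, R) = 92 + 4*I (Z(I, R) = -4*(-23 - I) = 92 + 4*I)
u(L) = √(L + (-34 + L)*(-33 + L)) (u(L) = √(L + (L - 34)*(-33 + L)) = √(L + (-34 + L)*(-33 + L)))
Z(31, 4) - u(31) = (92 + 4*31) - √(1122 + 31² - 66*31) = (92 + 124) - √(1122 + 961 - 2046) = 216 - √37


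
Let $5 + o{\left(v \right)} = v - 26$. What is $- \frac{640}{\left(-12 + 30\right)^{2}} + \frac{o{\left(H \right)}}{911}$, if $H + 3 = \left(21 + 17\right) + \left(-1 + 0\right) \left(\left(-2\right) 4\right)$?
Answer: $- \frac{144788}{73791} \approx -1.9621$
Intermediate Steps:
$H = 43$ ($H = -3 + \left(\left(21 + 17\right) + \left(-1 + 0\right) \left(\left(-2\right) 4\right)\right) = -3 + \left(38 - -8\right) = -3 + \left(38 + 8\right) = -3 + 46 = 43$)
$o{\left(v \right)} = -31 + v$ ($o{\left(v \right)} = -5 + \left(v - 26\right) = -5 + \left(-26 + v\right) = -31 + v$)
$- \frac{640}{\left(-12 + 30\right)^{2}} + \frac{o{\left(H \right)}}{911} = - \frac{640}{\left(-12 + 30\right)^{2}} + \frac{-31 + 43}{911} = - \frac{640}{18^{2}} + 12 \cdot \frac{1}{911} = - \frac{640}{324} + \frac{12}{911} = \left(-640\right) \frac{1}{324} + \frac{12}{911} = - \frac{160}{81} + \frac{12}{911} = - \frac{144788}{73791}$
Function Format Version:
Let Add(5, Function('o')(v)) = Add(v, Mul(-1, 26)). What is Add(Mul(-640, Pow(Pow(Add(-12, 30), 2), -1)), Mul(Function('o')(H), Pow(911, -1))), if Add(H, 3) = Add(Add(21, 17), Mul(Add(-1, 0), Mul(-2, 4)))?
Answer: Rational(-144788, 73791) ≈ -1.9621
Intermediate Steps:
H = 43 (H = Add(-3, Add(Add(21, 17), Mul(Add(-1, 0), Mul(-2, 4)))) = Add(-3, Add(38, Mul(-1, -8))) = Add(-3, Add(38, 8)) = Add(-3, 46) = 43)
Function('o')(v) = Add(-31, v) (Function('o')(v) = Add(-5, Add(v, Mul(-1, 26))) = Add(-5, Add(v, -26)) = Add(-5, Add(-26, v)) = Add(-31, v))
Add(Mul(-640, Pow(Pow(Add(-12, 30), 2), -1)), Mul(Function('o')(H), Pow(911, -1))) = Add(Mul(-640, Pow(Pow(Add(-12, 30), 2), -1)), Mul(Add(-31, 43), Pow(911, -1))) = Add(Mul(-640, Pow(Pow(18, 2), -1)), Mul(12, Rational(1, 911))) = Add(Mul(-640, Pow(324, -1)), Rational(12, 911)) = Add(Mul(-640, Rational(1, 324)), Rational(12, 911)) = Add(Rational(-160, 81), Rational(12, 911)) = Rational(-144788, 73791)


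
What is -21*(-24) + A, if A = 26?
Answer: 530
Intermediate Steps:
-21*(-24) + A = -21*(-24) + 26 = 504 + 26 = 530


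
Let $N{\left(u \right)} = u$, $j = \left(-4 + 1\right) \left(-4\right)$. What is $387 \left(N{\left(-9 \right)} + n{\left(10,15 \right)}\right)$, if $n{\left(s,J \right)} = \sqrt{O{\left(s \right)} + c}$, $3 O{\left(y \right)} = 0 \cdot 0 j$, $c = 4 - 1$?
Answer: $-3483 + 387 \sqrt{3} \approx -2812.7$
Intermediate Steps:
$j = 12$ ($j = \left(-3\right) \left(-4\right) = 12$)
$c = 3$ ($c = 4 - 1 = 3$)
$O{\left(y \right)} = 0$ ($O{\left(y \right)} = \frac{0 \cdot 0 \cdot 12}{3} = \frac{0 \cdot 12}{3} = \frac{1}{3} \cdot 0 = 0$)
$n{\left(s,J \right)} = \sqrt{3}$ ($n{\left(s,J \right)} = \sqrt{0 + 3} = \sqrt{3}$)
$387 \left(N{\left(-9 \right)} + n{\left(10,15 \right)}\right) = 387 \left(-9 + \sqrt{3}\right) = -3483 + 387 \sqrt{3}$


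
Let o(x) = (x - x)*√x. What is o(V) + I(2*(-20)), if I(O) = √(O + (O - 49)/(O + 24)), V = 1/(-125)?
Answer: I*√551/4 ≈ 5.8683*I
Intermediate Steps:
V = -1/125 ≈ -0.0080000
o(x) = 0 (o(x) = 0*√x = 0)
I(O) = √(O + (-49 + O)/(24 + O))
o(V) + I(2*(-20)) = 0 + √((-49 + 2*(-20) + (2*(-20))*(24 + 2*(-20)))/(24 + 2*(-20))) = 0 + √((-49 - 40 - 40*(24 - 40))/(24 - 40)) = 0 + √((-49 - 40 - 40*(-16))/(-16)) = 0 + √(-(-49 - 40 + 640)/16) = 0 + √(-1/16*551) = 0 + √(-551/16) = 0 + I*√551/4 = I*√551/4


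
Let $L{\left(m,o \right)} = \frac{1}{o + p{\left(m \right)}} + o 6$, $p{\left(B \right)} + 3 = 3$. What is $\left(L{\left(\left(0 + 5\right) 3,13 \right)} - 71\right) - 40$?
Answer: $- \frac{428}{13} \approx -32.923$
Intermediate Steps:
$p{\left(B \right)} = 0$ ($p{\left(B \right)} = -3 + 3 = 0$)
$L{\left(m,o \right)} = \frac{1}{o} + 6 o$ ($L{\left(m,o \right)} = \frac{1}{o + 0} + o 6 = \frac{1}{o} + 6 o$)
$\left(L{\left(\left(0 + 5\right) 3,13 \right)} - 71\right) - 40 = \left(\left(\frac{1}{13} + 6 \cdot 13\right) - 71\right) - 40 = \left(\left(\frac{1}{13} + 78\right) - 71\right) - 40 = \left(\frac{1015}{13} - 71\right) - 40 = \frac{92}{13} - 40 = - \frac{428}{13}$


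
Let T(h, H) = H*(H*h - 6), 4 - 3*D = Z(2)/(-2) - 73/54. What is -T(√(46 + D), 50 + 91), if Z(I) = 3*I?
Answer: 846 - 2209*√15806/2 ≈ -1.3801e+5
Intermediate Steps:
D = 451/162 (D = 4/3 - ((3*2)/(-2) - 73/54)/3 = 4/3 - (6*(-½) - 73*1/54)/3 = 4/3 - (-3 - 73/54)/3 = 4/3 - ⅓*(-235/54) = 4/3 + 235/162 = 451/162 ≈ 2.7840)
T(h, H) = H*(-6 + H*h)
-T(√(46 + D), 50 + 91) = -(50 + 91)*(-6 + (50 + 91)*√(46 + 451/162)) = -141*(-6 + 141*√(7903/162)) = -141*(-6 + 141*(√15806/18)) = -141*(-6 + 47*√15806/6) = -(-846 + 2209*√15806/2) = 846 - 2209*√15806/2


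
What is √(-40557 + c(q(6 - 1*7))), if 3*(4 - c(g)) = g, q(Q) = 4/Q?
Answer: I*√364965/3 ≈ 201.37*I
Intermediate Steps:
c(g) = 4 - g/3
√(-40557 + c(q(6 - 1*7))) = √(-40557 + (4 - 4/(3*(6 - 1*7)))) = √(-40557 + (4 - 4/(3*(6 - 7)))) = √(-40557 + (4 - 4/(3*(-1)))) = √(-40557 + (4 - 4*(-1)/3)) = √(-40557 + (4 - ⅓*(-4))) = √(-40557 + (4 + 4/3)) = √(-40557 + 16/3) = √(-121655/3) = I*√364965/3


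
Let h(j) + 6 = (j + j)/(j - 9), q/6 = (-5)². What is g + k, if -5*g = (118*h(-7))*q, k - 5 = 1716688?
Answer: 3469671/2 ≈ 1.7348e+6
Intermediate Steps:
q = 150 (q = 6*(-5)² = 6*25 = 150)
h(j) = -6 + 2*j/(-9 + j) (h(j) = -6 + (j + j)/(j - 9) = -6 + (2*j)/(-9 + j) = -6 + 2*j/(-9 + j))
k = 1716693 (k = 5 + 1716688 = 1716693)
g = 36285/2 (g = -118*(2*(27 - 2*(-7))/(-9 - 7))*150/5 = -118*(2*(27 + 14)/(-16))*150/5 = -118*(2*(-1/16)*41)*150/5 = -118*(-41/8)*150/5 = -(-2419)*150/20 = -⅕*(-181425/2) = 36285/2 ≈ 18143.)
g + k = 36285/2 + 1716693 = 3469671/2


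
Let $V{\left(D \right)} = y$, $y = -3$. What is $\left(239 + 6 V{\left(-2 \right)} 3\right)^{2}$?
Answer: $34225$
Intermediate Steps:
$V{\left(D \right)} = -3$
$\left(239 + 6 V{\left(-2 \right)} 3\right)^{2} = \left(239 + 6 \left(-3\right) 3\right)^{2} = \left(239 - 54\right)^{2} = 185^{2} = 34225$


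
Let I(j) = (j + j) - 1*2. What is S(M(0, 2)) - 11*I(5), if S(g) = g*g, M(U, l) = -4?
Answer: -72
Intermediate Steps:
I(j) = -2 + 2*j (I(j) = 2*j - 2 = -2 + 2*j)
S(g) = g²
S(M(0, 2)) - 11*I(5) = (-4)² - 11*(-2 + 2*5) = 16 - 11*(-2 + 10) = 16 - 11*8 = 16 - 88 = -72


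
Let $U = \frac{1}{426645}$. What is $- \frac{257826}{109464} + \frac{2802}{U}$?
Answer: $\frac{21809959243789}{18244} \approx 1.1955 \cdot 10^{9}$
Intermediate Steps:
$U = \frac{1}{426645} \approx 2.3439 \cdot 10^{-6}$
$- \frac{257826}{109464} + \frac{2802}{U} = - \frac{257826}{109464} + 2802 \frac{1}{\frac{1}{426645}} = \left(-257826\right) \frac{1}{109464} + 2802 \cdot 426645 = - \frac{42971}{18244} + 1195459290 = \frac{21809959243789}{18244}$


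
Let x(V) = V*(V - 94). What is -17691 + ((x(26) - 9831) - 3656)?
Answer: -32946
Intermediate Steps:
x(V) = V*(-94 + V)
-17691 + ((x(26) - 9831) - 3656) = -17691 + ((26*(-94 + 26) - 9831) - 3656) = -17691 + ((26*(-68) - 9831) - 3656) = -17691 + ((-1768 - 9831) - 3656) = -17691 + (-11599 - 3656) = -17691 - 15255 = -32946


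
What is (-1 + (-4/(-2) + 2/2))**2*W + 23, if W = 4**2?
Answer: 87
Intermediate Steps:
W = 16
(-1 + (-4/(-2) + 2/2))**2*W + 23 = (-1 + (-4/(-2) + 2/2))**2*16 + 23 = (-1 + (-4*(-1/2) + 2*(1/2)))**2*16 + 23 = (-1 + (2 + 1))**2*16 + 23 = (-1 + 3)**2*16 + 23 = 2**2*16 + 23 = 4*16 + 23 = 64 + 23 = 87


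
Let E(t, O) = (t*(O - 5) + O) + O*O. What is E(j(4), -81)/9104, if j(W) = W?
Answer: 767/1138 ≈ 0.67399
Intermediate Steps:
E(t, O) = O + O² + t*(-5 + O) (E(t, O) = (t*(-5 + O) + O) + O² = (O + t*(-5 + O)) + O² = O + O² + t*(-5 + O))
E(j(4), -81)/9104 = (-81 + (-81)² - 5*4 - 81*4)/9104 = (-81 + 6561 - 20 - 324)*(1/9104) = 6136*(1/9104) = 767/1138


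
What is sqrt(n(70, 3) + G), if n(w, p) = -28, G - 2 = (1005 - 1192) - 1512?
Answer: 5*I*sqrt(69) ≈ 41.533*I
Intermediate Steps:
G = -1697 (G = 2 + ((1005 - 1192) - 1512) = 2 + (-187 - 1512) = 2 - 1699 = -1697)
sqrt(n(70, 3) + G) = sqrt(-28 - 1697) = sqrt(-1725) = 5*I*sqrt(69)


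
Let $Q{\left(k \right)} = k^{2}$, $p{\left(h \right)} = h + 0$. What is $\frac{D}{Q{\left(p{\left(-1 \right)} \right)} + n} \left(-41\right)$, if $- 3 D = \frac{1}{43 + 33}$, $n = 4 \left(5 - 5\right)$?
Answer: $\frac{41}{228} \approx 0.17982$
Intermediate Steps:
$p{\left(h \right)} = h$
$n = 0$ ($n = 4 \cdot 0 = 0$)
$D = - \frac{1}{228}$ ($D = - \frac{1}{3 \left(43 + 33\right)} = - \frac{1}{3 \cdot 76} = \left(- \frac{1}{3}\right) \frac{1}{76} = - \frac{1}{228} \approx -0.004386$)
$\frac{D}{Q{\left(p{\left(-1 \right)} \right)} + n} \left(-41\right) = - \frac{1}{228 \left(\left(-1\right)^{2} + 0\right)} \left(-41\right) = - \frac{1}{228 \left(1 + 0\right)} \left(-41\right) = - \frac{1}{228 \cdot 1} \left(-41\right) = \left(- \frac{1}{228}\right) 1 \left(-41\right) = \left(- \frac{1}{228}\right) \left(-41\right) = \frac{41}{228}$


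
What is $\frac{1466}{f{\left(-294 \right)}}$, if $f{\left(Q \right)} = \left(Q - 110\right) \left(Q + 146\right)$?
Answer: $\frac{733}{29896} \approx 0.024518$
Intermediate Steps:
$f{\left(Q \right)} = \left(-110 + Q\right) \left(146 + Q\right)$
$\frac{1466}{f{\left(-294 \right)}} = \frac{1466}{-16060 + \left(-294\right)^{2} + 36 \left(-294\right)} = \frac{1466}{-16060 + 86436 - 10584} = \frac{1466}{59792} = 1466 \cdot \frac{1}{59792} = \frac{733}{29896}$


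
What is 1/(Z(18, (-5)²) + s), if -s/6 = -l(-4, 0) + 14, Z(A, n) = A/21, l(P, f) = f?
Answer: -7/582 ≈ -0.012027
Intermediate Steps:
Z(A, n) = A/21 (Z(A, n) = A*(1/21) = A/21)
s = -84 (s = -6*(-1*0 + 14) = -6*(0 + 14) = -6*14 = -84)
1/(Z(18, (-5)²) + s) = 1/((1/21)*18 - 84) = 1/(6/7 - 84) = 1/(-582/7) = -7/582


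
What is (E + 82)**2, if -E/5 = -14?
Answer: 23104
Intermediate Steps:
E = 70 (E = -5*(-14) = 70)
(E + 82)**2 = (70 + 82)**2 = 152**2 = 23104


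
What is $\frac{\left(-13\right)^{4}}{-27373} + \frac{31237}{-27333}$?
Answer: $- \frac{1635708214}{748186209} \approx -2.1862$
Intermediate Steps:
$\frac{\left(-13\right)^{4}}{-27373} + \frac{31237}{-27333} = 28561 \left(- \frac{1}{27373}\right) + 31237 \left(- \frac{1}{27333}\right) = - \frac{28561}{27373} - \frac{31237}{27333} = - \frac{1635708214}{748186209}$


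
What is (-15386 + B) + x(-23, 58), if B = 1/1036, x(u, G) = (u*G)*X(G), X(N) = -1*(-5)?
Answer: -22850015/1036 ≈ -22056.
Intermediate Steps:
X(N) = 5
x(u, G) = 5*G*u (x(u, G) = (u*G)*5 = (G*u)*5 = 5*G*u)
B = 1/1036 ≈ 0.00096525
(-15386 + B) + x(-23, 58) = (-15386 + 1/1036) + 5*58*(-23) = -15939895/1036 - 6670 = -22850015/1036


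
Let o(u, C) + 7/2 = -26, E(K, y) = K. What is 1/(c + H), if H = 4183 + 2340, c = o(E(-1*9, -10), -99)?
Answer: 2/12987 ≈ 0.00015400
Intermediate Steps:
o(u, C) = -59/2 (o(u, C) = -7/2 - 26 = -59/2)
c = -59/2 ≈ -29.500
H = 6523
1/(c + H) = 1/(-59/2 + 6523) = 1/(12987/2) = 2/12987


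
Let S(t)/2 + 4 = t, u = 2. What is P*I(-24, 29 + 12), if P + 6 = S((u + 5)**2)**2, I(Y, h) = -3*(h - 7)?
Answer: -825588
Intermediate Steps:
S(t) = -8 + 2*t
I(Y, h) = 21 - 3*h (I(Y, h) = -3*(-7 + h) = 21 - 3*h)
P = 8094 (P = -6 + (-8 + 2*(2 + 5)**2)**2 = -6 + (-8 + 2*7**2)**2 = -6 + (-8 + 2*49)**2 = -6 + (-8 + 98)**2 = -6 + 90**2 = -6 + 8100 = 8094)
P*I(-24, 29 + 12) = 8094*(21 - 3*(29 + 12)) = 8094*(21 - 3*41) = 8094*(21 - 123) = 8094*(-102) = -825588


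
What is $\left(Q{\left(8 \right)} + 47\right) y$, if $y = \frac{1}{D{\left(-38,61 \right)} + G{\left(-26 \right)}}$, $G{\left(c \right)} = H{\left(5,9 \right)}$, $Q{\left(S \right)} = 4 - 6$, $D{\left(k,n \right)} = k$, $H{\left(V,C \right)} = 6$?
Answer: $- \frac{45}{32} \approx -1.4063$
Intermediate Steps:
$Q{\left(S \right)} = -2$ ($Q{\left(S \right)} = 4 - 6 = -2$)
$G{\left(c \right)} = 6$
$y = - \frac{1}{32}$ ($y = \frac{1}{-38 + 6} = \frac{1}{-32} = - \frac{1}{32} \approx -0.03125$)
$\left(Q{\left(8 \right)} + 47\right) y = \left(-2 + 47\right) \left(- \frac{1}{32}\right) = 45 \left(- \frac{1}{32}\right) = - \frac{45}{32}$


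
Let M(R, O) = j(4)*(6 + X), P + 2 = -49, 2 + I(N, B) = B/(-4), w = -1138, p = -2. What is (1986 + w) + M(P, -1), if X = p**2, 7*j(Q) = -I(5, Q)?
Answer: 5966/7 ≈ 852.29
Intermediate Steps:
I(N, B) = -2 - B/4 (I(N, B) = -2 + B/(-4) = -2 + B*(-1/4) = -2 - B/4)
j(Q) = 2/7 + Q/28 (j(Q) = (-(-2 - Q/4))/7 = (2 + Q/4)/7 = 2/7 + Q/28)
P = -51 (P = -2 - 49 = -51)
X = 4 (X = (-2)**2 = 4)
M(R, O) = 30/7 (M(R, O) = (2/7 + (1/28)*4)*(6 + 4) = (2/7 + 1/7)*10 = (3/7)*10 = 30/7)
(1986 + w) + M(P, -1) = (1986 - 1138) + 30/7 = 848 + 30/7 = 5966/7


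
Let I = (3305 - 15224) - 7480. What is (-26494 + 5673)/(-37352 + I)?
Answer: 20821/56751 ≈ 0.36688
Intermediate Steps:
I = -19399 (I = -11919 - 7480 = -19399)
(-26494 + 5673)/(-37352 + I) = (-26494 + 5673)/(-37352 - 19399) = -20821/(-56751) = -20821*(-1/56751) = 20821/56751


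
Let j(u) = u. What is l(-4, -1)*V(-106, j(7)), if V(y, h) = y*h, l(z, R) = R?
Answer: 742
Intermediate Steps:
V(y, h) = h*y
l(-4, -1)*V(-106, j(7)) = -7*(-106) = -1*(-742) = 742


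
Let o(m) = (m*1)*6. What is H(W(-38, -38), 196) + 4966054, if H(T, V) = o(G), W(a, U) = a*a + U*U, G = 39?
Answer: 4966288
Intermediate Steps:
o(m) = 6*m (o(m) = m*6 = 6*m)
W(a, U) = U**2 + a**2 (W(a, U) = a**2 + U**2 = U**2 + a**2)
H(T, V) = 234 (H(T, V) = 6*39 = 234)
H(W(-38, -38), 196) + 4966054 = 234 + 4966054 = 4966288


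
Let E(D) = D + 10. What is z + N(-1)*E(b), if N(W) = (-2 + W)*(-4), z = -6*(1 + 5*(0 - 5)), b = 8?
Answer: 360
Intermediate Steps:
E(D) = 10 + D
z = 144 (z = -6*(1 + 5*(-5)) = -6*(1 - 25) = -6*(-24) = 144)
N(W) = 8 - 4*W
z + N(-1)*E(b) = 144 + (8 - 4*(-1))*(10 + 8) = 144 + (8 + 4)*18 = 144 + 12*18 = 144 + 216 = 360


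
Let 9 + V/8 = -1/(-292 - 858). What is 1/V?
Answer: -575/41396 ≈ -0.013890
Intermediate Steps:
V = -41396/575 (V = -72 + 8*(-1/(-292 - 858)) = -72 + 8*(-1/(-1150)) = -72 + 8*(-1*(-1/1150)) = -72 + 8*(1/1150) = -72 + 4/575 = -41396/575 ≈ -71.993)
1/V = 1/(-41396/575) = -575/41396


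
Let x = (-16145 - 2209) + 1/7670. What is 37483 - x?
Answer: 428269789/7670 ≈ 55837.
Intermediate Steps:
x = -140775179/7670 (x = -18354 + 1/7670 = -140775179/7670 ≈ -18354.)
37483 - x = 37483 - 1*(-140775179/7670) = 37483 + 140775179/7670 = 428269789/7670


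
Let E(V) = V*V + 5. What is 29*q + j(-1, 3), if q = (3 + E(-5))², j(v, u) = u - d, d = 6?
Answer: 31578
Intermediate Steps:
E(V) = 5 + V² (E(V) = V² + 5 = 5 + V²)
j(v, u) = -6 + u (j(v, u) = u - 1*6 = u - 6 = -6 + u)
q = 1089 (q = (3 + (5 + (-5)²))² = (3 + (5 + 25))² = (3 + 30)² = 33² = 1089)
29*q + j(-1, 3) = 29*1089 + (-6 + 3) = 31581 - 3 = 31578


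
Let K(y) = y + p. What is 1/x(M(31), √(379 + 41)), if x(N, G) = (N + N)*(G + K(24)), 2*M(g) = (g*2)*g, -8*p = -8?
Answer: 5/78802 - √105/197005 ≈ 1.1437e-5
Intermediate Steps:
p = 1 (p = -⅛*(-8) = 1)
K(y) = 1 + y (K(y) = y + 1 = 1 + y)
M(g) = g² (M(g) = ((g*2)*g)/2 = ((2*g)*g)/2 = (2*g²)/2 = g²)
x(N, G) = 2*N*(25 + G) (x(N, G) = (N + N)*(G + (1 + 24)) = (2*N)*(G + 25) = (2*N)*(25 + G) = 2*N*(25 + G))
1/x(M(31), √(379 + 41)) = 1/(2*31²*(25 + √(379 + 41))) = 1/(2*961*(25 + √420)) = 1/(2*961*(25 + 2*√105)) = 1/(48050 + 3844*√105)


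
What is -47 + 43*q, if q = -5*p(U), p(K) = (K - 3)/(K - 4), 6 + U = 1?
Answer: -2143/9 ≈ -238.11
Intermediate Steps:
U = -5 (U = -6 + 1 = -5)
p(K) = (-3 + K)/(-4 + K)
q = -40/9 (q = -5*(-3 - 5)/(-4 - 5) = -5*(-8)/(-9) = -(-5)*(-8)/9 = -5*8/9 = -40/9 ≈ -4.4444)
-47 + 43*q = -47 + 43*(-40/9) = -47 - 1720/9 = -2143/9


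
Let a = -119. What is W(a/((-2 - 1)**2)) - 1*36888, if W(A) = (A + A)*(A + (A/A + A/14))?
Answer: -986575/27 ≈ -36540.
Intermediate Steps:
W(A) = 2*A*(1 + 15*A/14) (W(A) = (2*A)*(A + (1 + A*(1/14))) = (2*A)*(A + (1 + A/14)) = (2*A)*(1 + 15*A/14) = 2*A*(1 + 15*A/14))
W(a/((-2 - 1)**2)) - 1*36888 = (-119/(-2 - 1)**2)*(14 + 15*(-119/(-2 - 1)**2))/7 - 1*36888 = (-119/((-3)**2))*(14 + 15*(-119/((-3)**2)))/7 - 36888 = (-119/9)*(14 + 15*(-119/9))/7 - 36888 = (-119*1/9)*(14 + 15*(-119*1/9))/7 - 36888 = (1/7)*(-119/9)*(14 + 15*(-119/9)) - 36888 = (1/7)*(-119/9)*(14 - 595/3) - 36888 = (1/7)*(-119/9)*(-553/3) - 36888 = 9401/27 - 36888 = -986575/27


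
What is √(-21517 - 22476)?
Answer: I*√43993 ≈ 209.75*I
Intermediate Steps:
√(-21517 - 22476) = √(-43993) = I*√43993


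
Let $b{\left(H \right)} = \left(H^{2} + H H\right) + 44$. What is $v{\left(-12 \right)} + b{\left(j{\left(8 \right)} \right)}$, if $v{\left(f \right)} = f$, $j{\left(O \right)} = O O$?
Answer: $8224$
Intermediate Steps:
$j{\left(O \right)} = O^{2}$
$b{\left(H \right)} = 44 + 2 H^{2}$ ($b{\left(H \right)} = \left(H^{2} + H^{2}\right) + 44 = 2 H^{2} + 44 = 44 + 2 H^{2}$)
$v{\left(-12 \right)} + b{\left(j{\left(8 \right)} \right)} = -12 + \left(44 + 2 \left(8^{2}\right)^{2}\right) = -12 + \left(44 + 2 \cdot 64^{2}\right) = -12 + \left(44 + 2 \cdot 4096\right) = -12 + \left(44 + 8192\right) = -12 + 8236 = 8224$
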